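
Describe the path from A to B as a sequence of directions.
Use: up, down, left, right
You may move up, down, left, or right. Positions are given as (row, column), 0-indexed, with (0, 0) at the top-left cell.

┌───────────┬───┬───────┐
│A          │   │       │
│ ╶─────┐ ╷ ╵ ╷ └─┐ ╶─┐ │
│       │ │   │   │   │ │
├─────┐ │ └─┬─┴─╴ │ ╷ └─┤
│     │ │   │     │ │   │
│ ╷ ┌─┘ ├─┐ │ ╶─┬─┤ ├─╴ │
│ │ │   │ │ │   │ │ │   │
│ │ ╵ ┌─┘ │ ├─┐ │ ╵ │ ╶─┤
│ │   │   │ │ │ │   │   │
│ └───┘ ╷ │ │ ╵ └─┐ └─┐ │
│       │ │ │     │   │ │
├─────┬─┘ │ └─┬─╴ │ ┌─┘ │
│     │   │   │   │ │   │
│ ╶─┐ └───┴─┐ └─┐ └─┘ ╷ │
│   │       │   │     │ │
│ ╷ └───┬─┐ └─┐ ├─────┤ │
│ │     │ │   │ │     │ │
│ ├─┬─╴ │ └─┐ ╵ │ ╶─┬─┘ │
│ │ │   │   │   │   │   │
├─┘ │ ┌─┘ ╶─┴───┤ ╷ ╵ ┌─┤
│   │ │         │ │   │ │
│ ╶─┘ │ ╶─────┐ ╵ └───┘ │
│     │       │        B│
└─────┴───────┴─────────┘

Finding the path and converting it to directions:
Path through cells: (0,0) → (0,1) → (0,2) → (0,3) → (0,4) → (0,5) → (1,5) → (1,6) → (0,6) → (0,7) → (1,7) → (1,8) → (2,8) → (2,7) → (2,6) → (3,6) → (3,7) → (4,7) → (5,7) → (5,8) → (6,8) → (7,8) → (7,9) → (7,10) → (6,10) → (6,11) → (7,11) → (8,11) → (9,11) → (9,10) → (10,10) → (10,9) → (9,9) → (9,8) → (10,8) → (11,8) → (11,9) → (11,10) → (11,11)
Directions: right, right, right, right, right, down, right, up, right, down, right, down, left, left, down, right, down, down, right, down, down, right, right, up, right, down, down, down, left, down, left, up, left, down, down, right, right, right

Solution:

┌───────────┬───┬───────┐
│A → → → → ↓│↱ ↓│       │
│ ╶─────┐ ╷ ╵ ╷ └─┐ ╶─┐ │
│       │ │↳ ↑│↳ ↓│   │ │
├─────┐ │ └─┬─┴─╴ │ ╷ └─┤
│     │ │   │↓ ← ↲│ │   │
│ ╷ ┌─┘ ├─┐ │ ╶─┬─┤ ├─╴ │
│ │ │   │ │ │↳ ↓│ │ │   │
│ │ ╵ ┌─┘ │ ├─┐ │ ╵ │ ╶─┤
│ │   │   │ │ │↓│   │   │
│ └───┘ ╷ │ │ ╵ └─┐ └─┐ │
│       │ │ │  ↳ ↓│   │ │
├─────┬─┘ │ └─┬─╴ │ ┌─┘ │
│     │   │   │  ↓│ │↱ ↓│
│ ╶─┐ └───┴─┐ └─┐ └─┘ ╷ │
│   │       │   │↳ → ↑│↓│
│ ╷ └───┬─┐ └─┐ ├─────┤ │
│ │     │ │   │ │     │↓│
│ ├─┬─╴ │ └─┐ ╵ │ ╶─┬─┘ │
│ │ │   │   │   │↓ ↰│↓ ↲│
├─┘ │ ┌─┘ ╶─┴───┤ ╷ ╵ ┌─┤
│   │ │         │↓│↑ ↲│ │
│ ╶─┘ │ ╶─────┐ ╵ └───┘ │
│     │       │  ↳ → → B│
└─────┴───────┴─────────┘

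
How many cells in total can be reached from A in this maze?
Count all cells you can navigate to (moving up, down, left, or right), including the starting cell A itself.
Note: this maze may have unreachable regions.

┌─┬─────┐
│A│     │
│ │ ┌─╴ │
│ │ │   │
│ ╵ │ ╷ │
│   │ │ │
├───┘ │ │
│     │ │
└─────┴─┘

Using BFS/flood-fill to find all reachable cells from A:
Maze size: 4 × 4 = 16 total cells
All cells are reachable — the maze is fully connected.
Reachable cells: 16

Reachable region (· marks reachable cells):

┌─┬─────┐
│A│· · ·│
│ │ ┌─╴ │
│·│·│· ·│
│ ╵ │ ╷ │
│· ·│·│·│
├───┘ │ │
│· · ·│·│
└─────┴─┘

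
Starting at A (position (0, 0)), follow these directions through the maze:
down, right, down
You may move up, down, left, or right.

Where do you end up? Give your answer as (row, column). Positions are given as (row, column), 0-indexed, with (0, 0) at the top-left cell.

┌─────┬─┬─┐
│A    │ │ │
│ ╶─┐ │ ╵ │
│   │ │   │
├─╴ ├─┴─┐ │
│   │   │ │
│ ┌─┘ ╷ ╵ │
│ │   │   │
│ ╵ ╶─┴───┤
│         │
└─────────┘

Following directions step by step:
Start: (0, 0)
  down: (0, 0) → (1, 0)
  right: (1, 0) → (1, 1)
  down: (1, 1) → (2, 1)
Final position: (2, 1)

Path taken:

┌─────┬─┬─┐
│A    │ │ │
│ ╶─┐ │ ╵ │
│↳ ↓│ │   │
├─╴ ├─┴─┐ │
│  B│   │ │
│ ┌─┘ ╷ ╵ │
│ │   │   │
│ ╵ ╶─┴───┤
│         │
└─────────┘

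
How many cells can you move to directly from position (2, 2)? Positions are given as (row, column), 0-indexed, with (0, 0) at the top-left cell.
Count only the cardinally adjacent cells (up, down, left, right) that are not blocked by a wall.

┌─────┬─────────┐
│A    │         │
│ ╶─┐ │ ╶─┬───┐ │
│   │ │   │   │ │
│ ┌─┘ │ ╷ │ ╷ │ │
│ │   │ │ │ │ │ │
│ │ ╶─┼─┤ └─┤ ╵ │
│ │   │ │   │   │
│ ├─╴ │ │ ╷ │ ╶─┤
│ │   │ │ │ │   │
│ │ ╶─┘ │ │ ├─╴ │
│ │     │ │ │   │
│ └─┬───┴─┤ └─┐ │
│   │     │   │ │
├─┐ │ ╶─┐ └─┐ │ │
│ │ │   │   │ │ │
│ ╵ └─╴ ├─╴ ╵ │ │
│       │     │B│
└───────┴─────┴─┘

Checking passable neighbors of (2, 2):
Neighbors: (1, 2), (2, 1)
Count: 2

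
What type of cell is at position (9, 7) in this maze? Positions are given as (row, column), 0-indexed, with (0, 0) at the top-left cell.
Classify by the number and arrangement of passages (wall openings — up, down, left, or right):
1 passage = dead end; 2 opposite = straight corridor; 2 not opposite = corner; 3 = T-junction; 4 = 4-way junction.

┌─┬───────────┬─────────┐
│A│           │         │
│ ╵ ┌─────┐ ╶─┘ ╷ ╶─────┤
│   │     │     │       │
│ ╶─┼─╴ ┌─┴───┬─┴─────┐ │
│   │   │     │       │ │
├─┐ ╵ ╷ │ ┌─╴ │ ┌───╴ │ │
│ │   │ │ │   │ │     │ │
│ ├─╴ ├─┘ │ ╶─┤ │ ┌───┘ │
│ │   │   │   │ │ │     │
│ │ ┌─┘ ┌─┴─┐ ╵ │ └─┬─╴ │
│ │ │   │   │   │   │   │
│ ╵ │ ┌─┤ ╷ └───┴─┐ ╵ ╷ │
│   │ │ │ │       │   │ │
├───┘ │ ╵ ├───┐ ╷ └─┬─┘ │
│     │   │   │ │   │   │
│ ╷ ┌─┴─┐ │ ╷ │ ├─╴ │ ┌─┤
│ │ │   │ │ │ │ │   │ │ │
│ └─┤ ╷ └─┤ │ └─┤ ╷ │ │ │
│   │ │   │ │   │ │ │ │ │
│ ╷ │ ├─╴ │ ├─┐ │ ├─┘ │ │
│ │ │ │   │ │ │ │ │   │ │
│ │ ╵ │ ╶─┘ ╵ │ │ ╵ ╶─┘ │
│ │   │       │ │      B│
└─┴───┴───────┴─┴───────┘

Checking cell at (9, 7):
Number of passages: 2
Cell type: corner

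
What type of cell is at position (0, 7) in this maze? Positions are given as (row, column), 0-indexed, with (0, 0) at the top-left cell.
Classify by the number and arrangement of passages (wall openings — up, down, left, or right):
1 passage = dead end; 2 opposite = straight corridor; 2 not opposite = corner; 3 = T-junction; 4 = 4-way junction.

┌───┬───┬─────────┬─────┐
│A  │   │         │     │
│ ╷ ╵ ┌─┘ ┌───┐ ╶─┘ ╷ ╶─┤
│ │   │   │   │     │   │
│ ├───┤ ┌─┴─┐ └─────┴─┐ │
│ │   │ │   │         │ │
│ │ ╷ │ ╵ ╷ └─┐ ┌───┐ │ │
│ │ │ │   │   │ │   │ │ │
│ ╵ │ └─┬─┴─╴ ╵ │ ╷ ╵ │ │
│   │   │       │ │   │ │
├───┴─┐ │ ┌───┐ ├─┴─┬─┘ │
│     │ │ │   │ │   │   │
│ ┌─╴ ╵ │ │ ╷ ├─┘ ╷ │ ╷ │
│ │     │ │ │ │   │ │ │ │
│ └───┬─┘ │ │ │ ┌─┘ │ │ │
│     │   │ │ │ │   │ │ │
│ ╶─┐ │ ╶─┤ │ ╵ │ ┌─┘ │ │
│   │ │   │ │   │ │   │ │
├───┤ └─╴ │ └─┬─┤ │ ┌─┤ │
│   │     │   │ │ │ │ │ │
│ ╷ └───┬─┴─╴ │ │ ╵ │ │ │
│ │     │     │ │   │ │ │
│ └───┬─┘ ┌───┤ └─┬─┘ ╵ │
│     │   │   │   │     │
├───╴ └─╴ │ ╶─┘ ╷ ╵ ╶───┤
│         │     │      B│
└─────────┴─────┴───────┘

Checking cell at (0, 7):
Number of passages: 3
Cell type: T-junction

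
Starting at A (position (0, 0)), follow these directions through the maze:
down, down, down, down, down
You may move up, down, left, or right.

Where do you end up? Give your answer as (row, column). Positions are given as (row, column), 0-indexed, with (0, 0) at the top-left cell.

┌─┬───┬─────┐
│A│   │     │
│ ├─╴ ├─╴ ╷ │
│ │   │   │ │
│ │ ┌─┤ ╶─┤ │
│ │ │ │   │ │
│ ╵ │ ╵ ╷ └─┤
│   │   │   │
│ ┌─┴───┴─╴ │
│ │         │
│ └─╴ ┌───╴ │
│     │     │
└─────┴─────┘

Following directions step by step:
Start: (0, 0)
  down: (0, 0) → (1, 0)
  down: (1, 0) → (2, 0)
  down: (2, 0) → (3, 0)
  down: (3, 0) → (4, 0)
  down: (4, 0) → (5, 0)
Final position: (5, 0)

Path taken:

┌─┬───┬─────┐
│A│   │     │
│ ├─╴ ├─╴ ╷ │
│↓│   │   │ │
│ │ ┌─┤ ╶─┤ │
│↓│ │ │   │ │
│ ╵ │ ╵ ╷ └─┤
│↓  │   │   │
│ ┌─┴───┴─╴ │
│↓│         │
│ └─╴ ┌───╴ │
│B    │     │
└─────┴─────┘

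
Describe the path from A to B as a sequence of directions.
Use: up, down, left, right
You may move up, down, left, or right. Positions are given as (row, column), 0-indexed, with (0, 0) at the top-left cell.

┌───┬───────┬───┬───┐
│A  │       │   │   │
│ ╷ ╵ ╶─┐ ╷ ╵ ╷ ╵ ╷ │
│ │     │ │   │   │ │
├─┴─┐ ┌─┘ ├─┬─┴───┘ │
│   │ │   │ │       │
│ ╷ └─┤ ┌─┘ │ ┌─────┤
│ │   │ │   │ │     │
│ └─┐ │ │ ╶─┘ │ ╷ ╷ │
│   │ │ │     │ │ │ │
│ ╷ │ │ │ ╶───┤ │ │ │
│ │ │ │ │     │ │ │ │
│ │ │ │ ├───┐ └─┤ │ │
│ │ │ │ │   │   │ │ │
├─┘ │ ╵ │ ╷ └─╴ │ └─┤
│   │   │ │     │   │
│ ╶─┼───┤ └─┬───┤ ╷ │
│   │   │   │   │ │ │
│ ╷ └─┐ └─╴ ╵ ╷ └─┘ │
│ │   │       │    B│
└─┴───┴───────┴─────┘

Finding the path and converting it to directions:
Path through cells: (0,0) → (0,1) → (1,1) → (1,2) → (0,2) → (0,3) → (0,4) → (0,5) → (1,5) → (1,6) → (0,6) → (0,7) → (1,7) → (1,8) → (0,8) → (0,9) → (1,9) → (2,9) → (2,8) → (2,7) → (2,6) → (3,6) → (4,6) → (4,5) → (4,4) → (5,4) → (5,5) → (5,6) → (6,6) → (6,7) → (7,7) → (7,6) → (7,5) → (6,5) → (6,4) → (7,4) → (8,4) → (8,5) → (9,5) → (9,6) → (8,6) → (8,7) → (9,7) → (9,8) → (9,9)
Directions: right, down, right, up, right, right, right, down, right, up, right, down, right, up, right, down, down, left, left, left, down, down, left, left, down, right, right, down, right, down, left, left, up, left, down, down, right, down, right, up, right, down, right, right

Solution:

┌───┬───────┬───┬───┐
│A ↓│↱ → → ↓│↱ ↓│↱ ↓│
│ ╷ ╵ ╶─┐ ╷ ╵ ╷ ╵ ╷ │
│ │↳ ↑  │ │↳ ↑│↳ ↑│↓│
├─┴─┐ ┌─┘ ├─┬─┴───┘ │
│   │ │   │ │↓ ← ← ↲│
│ ╷ └─┤ ┌─┘ │ ┌─────┤
│ │   │ │   │↓│     │
│ └─┐ │ │ ╶─┘ │ ╷ ╷ │
│   │ │ │↓ ← ↲│ │ │ │
│ ╷ │ │ │ ╶───┤ │ │ │
│ │ │ │ │↳ → ↓│ │ │ │
│ │ │ │ ├───┐ └─┤ │ │
│ │ │ │ │↓ ↰│↳ ↓│ │ │
├─┘ │ ╵ │ ╷ └─╴ │ └─┤
│   │   │↓│↑ ← ↲│   │
│ ╶─┼───┤ └─┬───┤ ╷ │
│   │   │↳ ↓│↱ ↓│ │ │
│ ╷ └─┐ └─╴ ╵ ╷ └─┘ │
│ │   │    ↳ ↑│↳ → B│
└─┴───┴───────┴─────┘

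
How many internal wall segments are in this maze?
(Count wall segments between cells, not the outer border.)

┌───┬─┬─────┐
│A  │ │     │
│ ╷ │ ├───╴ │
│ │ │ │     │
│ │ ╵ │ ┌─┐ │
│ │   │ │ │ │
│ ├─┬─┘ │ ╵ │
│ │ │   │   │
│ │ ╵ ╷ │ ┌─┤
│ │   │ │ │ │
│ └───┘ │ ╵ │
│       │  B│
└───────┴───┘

Counting internal wall segments:
Total internal walls: 25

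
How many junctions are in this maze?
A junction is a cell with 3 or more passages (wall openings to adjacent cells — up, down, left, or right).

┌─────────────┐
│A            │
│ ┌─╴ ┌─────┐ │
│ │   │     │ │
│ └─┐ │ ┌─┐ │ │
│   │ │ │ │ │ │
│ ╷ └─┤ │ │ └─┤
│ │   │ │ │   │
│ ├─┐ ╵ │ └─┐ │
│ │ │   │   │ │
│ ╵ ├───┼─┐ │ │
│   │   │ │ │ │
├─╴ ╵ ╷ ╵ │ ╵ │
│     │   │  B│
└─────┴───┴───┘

Checking each cell for number of passages:

Junctions found (3+ passages):
  (0, 2): 3 passages
  (1, 2): 3 passages
  (2, 0): 3 passages
  (5, 1): 3 passages
  (6, 1): 3 passages
Total junctions: 5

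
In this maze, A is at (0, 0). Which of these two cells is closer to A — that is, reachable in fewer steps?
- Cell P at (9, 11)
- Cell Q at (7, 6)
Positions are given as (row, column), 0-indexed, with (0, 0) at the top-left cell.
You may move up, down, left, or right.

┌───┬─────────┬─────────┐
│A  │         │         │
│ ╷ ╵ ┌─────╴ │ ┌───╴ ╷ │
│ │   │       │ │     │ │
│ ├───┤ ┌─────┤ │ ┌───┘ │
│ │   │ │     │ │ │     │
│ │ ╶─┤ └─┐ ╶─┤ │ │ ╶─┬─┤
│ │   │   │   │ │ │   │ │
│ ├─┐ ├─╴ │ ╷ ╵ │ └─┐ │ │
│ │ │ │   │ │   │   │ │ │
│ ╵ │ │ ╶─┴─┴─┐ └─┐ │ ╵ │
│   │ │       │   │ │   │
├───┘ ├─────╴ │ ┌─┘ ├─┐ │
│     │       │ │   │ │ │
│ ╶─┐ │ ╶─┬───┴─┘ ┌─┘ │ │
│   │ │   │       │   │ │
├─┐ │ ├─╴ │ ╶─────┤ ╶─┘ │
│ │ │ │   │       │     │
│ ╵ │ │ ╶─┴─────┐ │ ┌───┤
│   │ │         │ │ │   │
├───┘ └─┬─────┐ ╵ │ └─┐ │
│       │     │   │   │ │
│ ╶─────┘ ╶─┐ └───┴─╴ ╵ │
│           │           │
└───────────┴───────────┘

Shortest path A → P at (9, 11): 78 steps
Shortest path A → Q at (7, 6): 43 steps

Q is closer (43 steps vs 78 steps).

Path to P:

┌───┬─────────┬─────────┐
│A ↓│↱ → → → ↓│      ↱ ↓│
│ ╷ ╵ ┌─────╴ │ ┌───╴ ╷ │
│ │↳ ↑│↓ ← ← ↲│ │↱ → ↑│↓│
│ ├───┤ ┌─────┤ │ ┌───┘ │
│ │   │↓│     │ │↑│↓ ← ↲│
│ │ ╶─┤ └─┐ ╶─┤ │ │ ╶─┬─┤
│ │   │↳ ↓│   │ │↑│↳ ↓│ │
│ ├─┐ ├─╴ │ ╷ ╵ │ └─┐ │ │
│ │ │ │↓ ↲│ │   │↑ ↰│↓│ │
│ ╵ │ │ ╶─┴─┴─┐ └─┐ │ ╵ │
│   │ │↳ → → ↓│   │↑│↳ ↓│
├───┘ ├─────╴ │ ┌─┘ ├─┐ │
│     │↓ ← ← ↲│ │↱ ↑│ │↓│
│ ╶─┐ │ ╶─┬───┴─┘ ┌─┘ │ │
│   │ │↳ ↓│↱ → → ↑│   │↓│
├─┐ │ ├─╴ │ ╶─────┤ ╶─┘ │
│ │ │ │↓ ↲│↑ ← ← ↰│↓ ← ↲│
│ ╵ │ │ ╶─┴─────┐ │ ┌───┤
│   │ │↳ → → → ↓│↑│↓│  P│
├───┘ └─┬─────┐ ╵ │ └─┐ │
│       │     │↳ ↑│↳ ↓│↑│
│ ╶─────┘ ╶─┐ └───┴─╴ ╵ │
│           │        ↳ ↑│
└───────────┴───────────┘

Path to Q:

┌───┬─────────┬─────────┐
│A ↓│↱ → → → ↓│         │
│ ╷ ╵ ┌─────╴ │ ┌───╴ ╷ │
│ │↳ ↑│↓ ← ← ↲│ │     │ │
│ ├───┤ ┌─────┤ │ ┌───┘ │
│ │   │↓│     │ │ │     │
│ │ ╶─┤ └─┐ ╶─┤ │ │ ╶─┬─┤
│ │   │↳ ↓│   │ │ │   │ │
│ ├─┐ ├─╴ │ ╷ ╵ │ └─┐ │ │
│ │ │ │↓ ↲│ │   │   │ │ │
│ ╵ │ │ ╶─┴─┴─┐ └─┐ │ ╵ │
│   │ │↳ → → ↓│   │ │   │
├───┘ ├─────╴ │ ┌─┘ ├─┐ │
│     │↓ ← ← ↲│ │   │ │ │
│ ╶─┐ │ ╶─┬───┴─┘ ┌─┘ │ │
│   │ │↳ ↓│↱ Q    │   │ │
├─┐ │ ├─╴ │ ╶─────┤ ╶─┘ │
│ │ │ │↓ ↲│↑ ← ← ↰│     │
│ ╵ │ │ ╶─┴─────┐ │ ┌───┤
│   │ │↳ → → → ↓│↑│ │   │
├───┘ └─┬─────┐ ╵ │ └─┐ │
│       │     │↳ ↑│   │ │
│ ╶─────┘ ╶─┐ └───┴─╴ ╵ │
│           │           │
└───────────┴───────────┘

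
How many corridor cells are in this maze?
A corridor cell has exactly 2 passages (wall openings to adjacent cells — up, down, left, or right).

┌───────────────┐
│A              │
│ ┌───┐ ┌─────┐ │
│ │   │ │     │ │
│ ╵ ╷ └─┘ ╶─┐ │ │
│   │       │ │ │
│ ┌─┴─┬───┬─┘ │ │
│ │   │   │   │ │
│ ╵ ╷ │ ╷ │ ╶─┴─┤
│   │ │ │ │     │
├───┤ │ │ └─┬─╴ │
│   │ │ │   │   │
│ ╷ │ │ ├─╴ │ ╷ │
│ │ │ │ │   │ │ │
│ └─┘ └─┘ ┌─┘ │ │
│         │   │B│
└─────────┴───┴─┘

Counting cells with exactly 2 passages:
Total corridor cells: 52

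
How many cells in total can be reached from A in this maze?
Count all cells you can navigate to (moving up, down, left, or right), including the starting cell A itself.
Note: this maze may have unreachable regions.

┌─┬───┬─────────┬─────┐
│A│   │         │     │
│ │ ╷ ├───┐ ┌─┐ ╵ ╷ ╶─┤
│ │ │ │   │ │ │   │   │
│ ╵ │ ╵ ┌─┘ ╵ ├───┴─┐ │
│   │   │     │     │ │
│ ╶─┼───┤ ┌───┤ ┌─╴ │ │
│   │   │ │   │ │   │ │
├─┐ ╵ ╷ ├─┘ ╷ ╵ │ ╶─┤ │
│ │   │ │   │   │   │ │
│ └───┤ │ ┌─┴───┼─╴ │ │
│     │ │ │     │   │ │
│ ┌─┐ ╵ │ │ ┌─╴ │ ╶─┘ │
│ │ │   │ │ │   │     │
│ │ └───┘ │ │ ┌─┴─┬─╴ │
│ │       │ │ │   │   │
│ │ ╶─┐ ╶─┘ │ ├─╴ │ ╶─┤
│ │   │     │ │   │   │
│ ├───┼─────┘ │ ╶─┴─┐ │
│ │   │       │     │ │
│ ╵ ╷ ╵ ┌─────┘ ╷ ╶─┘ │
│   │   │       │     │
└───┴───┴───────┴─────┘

Using BFS/flood-fill to find all reachable cells from A:
Maze size: 11 × 11 = 121 total cells
All cells are reachable — the maze is fully connected.
Reachable cells: 121

Reachable region (· marks reachable cells):

┌─┬───┬─────────┬─────┐
│A│· ·│· · · · ·│· · ·│
│ │ ╷ ├───┐ ┌─┐ ╵ ╷ ╶─┤
│·│·│·│· ·│·│·│· ·│· ·│
│ ╵ │ ╵ ┌─┘ ╵ ├───┴─┐ │
│· ·│· ·│· · ·│· · ·│·│
│ ╶─┼───┤ ┌───┤ ┌─╴ │ │
│· ·│· ·│·│· ·│·│· ·│·│
├─┐ ╵ ╷ ├─┘ ╷ ╵ │ ╶─┤ │
│·│· ·│·│· ·│· ·│· ·│·│
│ └───┤ │ ┌─┴───┼─╴ │ │
│· · ·│·│·│· · ·│· ·│·│
│ ┌─┐ ╵ │ │ ┌─╴ │ ╶─┘ │
│·│·│· ·│·│·│· ·│· · ·│
│ │ └───┘ │ │ ┌─┴─┬─╴ │
│·│· · · ·│·│·│· ·│· ·│
│ │ ╶─┐ ╶─┘ │ ├─╴ │ ╶─┤
│·│· ·│· · ·│·│· ·│· ·│
│ ├───┼─────┘ │ ╶─┴─┐ │
│·│· ·│· · · ·│· · ·│·│
│ ╵ ╷ ╵ ┌─────┘ ╷ ╶─┘ │
│· ·│· ·│· · · ·│· · ·│
└───┴───┴───────┴─────┘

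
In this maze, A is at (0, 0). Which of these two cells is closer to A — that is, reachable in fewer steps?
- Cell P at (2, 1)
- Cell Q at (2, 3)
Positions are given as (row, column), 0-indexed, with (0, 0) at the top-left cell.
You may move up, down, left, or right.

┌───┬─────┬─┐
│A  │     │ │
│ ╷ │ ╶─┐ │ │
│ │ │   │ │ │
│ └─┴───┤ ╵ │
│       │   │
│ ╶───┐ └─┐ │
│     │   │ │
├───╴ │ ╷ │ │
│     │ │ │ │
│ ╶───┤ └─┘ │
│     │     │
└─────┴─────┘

Shortest path A → P at (2, 1): 3 steps
Shortest path A → Q at (2, 3): 5 steps

P is closer (3 steps vs 5 steps).

Path to P:

┌───┬─────┬─┐
│A  │     │ │
│ ╷ │ ╶─┐ │ │
│↓│ │   │ │ │
│ └─┴───┤ ╵ │
│↳ P    │   │
│ ╶───┐ └─┐ │
│     │   │ │
├───╴ │ ╷ │ │
│     │ │ │ │
│ ╶───┤ └─┘ │
│     │     │
└─────┴─────┘

Path to Q:

┌───┬─────┬─┐
│A  │     │ │
│ ╷ │ ╶─┐ │ │
│↓│ │   │ │ │
│ └─┴───┤ ╵ │
│↳ → → Q│   │
│ ╶───┐ └─┐ │
│     │   │ │
├───╴ │ ╷ │ │
│     │ │ │ │
│ ╶───┤ └─┘ │
│     │     │
└─────┴─────┘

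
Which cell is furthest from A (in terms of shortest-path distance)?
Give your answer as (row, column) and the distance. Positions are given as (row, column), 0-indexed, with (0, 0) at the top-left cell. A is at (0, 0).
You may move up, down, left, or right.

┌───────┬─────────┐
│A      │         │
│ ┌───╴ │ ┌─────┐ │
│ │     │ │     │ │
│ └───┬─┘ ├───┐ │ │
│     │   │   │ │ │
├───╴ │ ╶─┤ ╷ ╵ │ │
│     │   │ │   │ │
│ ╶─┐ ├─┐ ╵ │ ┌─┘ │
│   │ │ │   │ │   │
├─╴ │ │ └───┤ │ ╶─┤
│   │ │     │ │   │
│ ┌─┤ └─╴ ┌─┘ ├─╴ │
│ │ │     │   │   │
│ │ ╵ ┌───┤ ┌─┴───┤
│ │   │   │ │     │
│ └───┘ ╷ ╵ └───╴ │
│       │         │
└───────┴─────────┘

Computing BFS distances from A to all cells:
Furthest cell: (6, 7)
Distance: 51 steps

Path from A to the furthest cell:

┌───────┬─────────┐
│A      │↱ → → → ↓│
│ ┌───╴ │ ┌─────┐ │
│↓│     │↑│     │↓│
│ └───┬─┘ ├───┐ │ │
│↳ → ↓│↱ ↑│↓ ↰│ │↓│
├───╴ │ ╶─┤ ╷ ╵ │ │
│↓ ← ↲│↑ ↰│↓│↑  │↓│
│ ╶─┐ ├─┐ ╵ │ ┌─┘ │
│↳ ↓│ │ │↑ ↲│↑│↓ ↲│
├─╴ │ │ └───┤ │ ╶─┤
│↓ ↲│ │     │↑│↳ ↓│
│ ┌─┤ └─╴ ┌─┘ ├─╴ │
│↓│ │     │↱ ↑│B ↲│
│ │ ╵ ┌───┤ ┌─┴───┤
│↓│   │↱ ↓│↑│     │
│ └───┘ ╷ ╵ └───╴ │
│↳ → → ↑│↳ ↑      │
└───────┴─────────┘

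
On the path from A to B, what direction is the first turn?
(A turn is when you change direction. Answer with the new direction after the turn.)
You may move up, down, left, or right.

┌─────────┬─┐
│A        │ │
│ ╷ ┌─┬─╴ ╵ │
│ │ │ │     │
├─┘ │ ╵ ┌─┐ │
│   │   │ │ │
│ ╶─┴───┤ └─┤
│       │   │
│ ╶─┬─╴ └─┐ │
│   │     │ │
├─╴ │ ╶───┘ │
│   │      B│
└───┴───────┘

Directions: right, down, down, left, down, right, right, right, down, left, down, right, right, right
First turn direction: down

Solution:

┌─────────┬─┐
│A ↓      │ │
│ ╷ ┌─┬─╴ ╵ │
│ │↓│ │     │
├─┘ │ ╵ ┌─┐ │
│↓ ↲│   │ │ │
│ ╶─┴───┤ └─┤
│↳ → → ↓│   │
│ ╶─┬─╴ └─┐ │
│   │↓ ↲  │ │
├─╴ │ ╶───┘ │
│   │↳ → → B│
└───┴───────┘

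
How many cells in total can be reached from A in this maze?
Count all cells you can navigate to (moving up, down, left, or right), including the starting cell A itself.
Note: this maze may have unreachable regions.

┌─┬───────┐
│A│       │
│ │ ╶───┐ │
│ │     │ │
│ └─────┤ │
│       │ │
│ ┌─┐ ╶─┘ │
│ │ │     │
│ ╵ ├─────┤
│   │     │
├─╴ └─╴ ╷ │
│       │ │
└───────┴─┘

Using BFS/flood-fill to find all reachable cells from A:
Maze size: 6 × 5 = 30 total cells
All cells are reachable — the maze is fully connected.
Reachable cells: 30

Reachable region (· marks reachable cells):

┌─┬───────┐
│A│· · · ·│
│ │ ╶───┐ │
│·│· · ·│·│
│ └─────┤ │
│· · · ·│·│
│ ┌─┐ ╶─┘ │
│·│·│· · ·│
│ ╵ ├─────┤
│· ·│· · ·│
├─╴ └─╴ ╷ │
│· · · ·│·│
└───────┴─┘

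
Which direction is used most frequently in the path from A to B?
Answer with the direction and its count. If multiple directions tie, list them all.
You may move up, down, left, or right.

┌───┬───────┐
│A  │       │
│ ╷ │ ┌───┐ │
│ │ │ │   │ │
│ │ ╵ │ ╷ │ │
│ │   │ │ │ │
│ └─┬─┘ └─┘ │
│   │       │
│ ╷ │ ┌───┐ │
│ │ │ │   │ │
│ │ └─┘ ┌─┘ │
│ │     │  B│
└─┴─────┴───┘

Directions: right, down, down, right, up, up, right, right, right, down, down, down, down, down
Counts: {'right': 5, 'down': 7, 'up': 2}
Most common: down (7 times)

Solution:

┌───┬───────┐
│A ↓│↱ → → ↓│
│ ╷ │ ┌───┐ │
│ │↓│↑│   │↓│
│ │ ╵ │ ╷ │ │
│ │↳ ↑│ │ │↓│
│ └─┬─┘ └─┘ │
│   │      ↓│
│ ╷ │ ┌───┐ │
│ │ │ │   │↓│
│ │ └─┘ ┌─┘ │
│ │     │  B│
└─┴─────┴───┘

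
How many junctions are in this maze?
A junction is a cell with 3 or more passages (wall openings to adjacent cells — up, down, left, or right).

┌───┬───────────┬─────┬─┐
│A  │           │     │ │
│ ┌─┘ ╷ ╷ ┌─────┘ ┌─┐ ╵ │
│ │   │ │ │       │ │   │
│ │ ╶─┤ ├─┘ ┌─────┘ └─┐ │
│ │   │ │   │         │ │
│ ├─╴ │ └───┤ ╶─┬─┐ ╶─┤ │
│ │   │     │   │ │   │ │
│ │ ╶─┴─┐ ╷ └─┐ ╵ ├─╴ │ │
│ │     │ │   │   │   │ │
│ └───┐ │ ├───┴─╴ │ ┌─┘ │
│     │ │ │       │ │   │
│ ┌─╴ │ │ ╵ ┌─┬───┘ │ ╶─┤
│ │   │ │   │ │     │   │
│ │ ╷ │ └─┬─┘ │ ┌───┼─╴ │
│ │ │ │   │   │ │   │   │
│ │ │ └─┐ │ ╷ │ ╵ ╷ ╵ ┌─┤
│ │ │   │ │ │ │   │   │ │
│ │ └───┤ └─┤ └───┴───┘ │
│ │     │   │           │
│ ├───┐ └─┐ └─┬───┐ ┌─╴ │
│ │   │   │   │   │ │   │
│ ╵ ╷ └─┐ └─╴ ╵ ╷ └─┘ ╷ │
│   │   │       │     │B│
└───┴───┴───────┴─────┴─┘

Checking each cell for number of passages:

Junctions found (3+ passages):
  (0, 3): 3 passages
  (0, 4): 3 passages
  (1, 11): 3 passages
  (2, 9): 4 passages
  (3, 4): 3 passages
  (4, 8): 3 passages
  (5, 0): 3 passages
  (6, 2): 3 passages
  (7, 6): 3 passages
  (9, 9): 3 passages
  (9, 11): 3 passages
  (10, 11): 3 passages
  (11, 6): 3 passages
Total junctions: 13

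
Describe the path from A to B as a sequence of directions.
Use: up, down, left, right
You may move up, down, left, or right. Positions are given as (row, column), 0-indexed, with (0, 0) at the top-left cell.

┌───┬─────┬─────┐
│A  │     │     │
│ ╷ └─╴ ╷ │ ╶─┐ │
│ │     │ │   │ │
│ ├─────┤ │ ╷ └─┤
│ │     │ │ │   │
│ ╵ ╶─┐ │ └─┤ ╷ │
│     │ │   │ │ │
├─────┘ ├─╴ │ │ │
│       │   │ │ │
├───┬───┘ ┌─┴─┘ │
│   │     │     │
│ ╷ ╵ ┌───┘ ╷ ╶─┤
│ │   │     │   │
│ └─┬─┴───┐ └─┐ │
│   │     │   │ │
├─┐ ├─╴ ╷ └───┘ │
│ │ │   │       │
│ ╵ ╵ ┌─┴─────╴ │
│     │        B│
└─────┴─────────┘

Finding the path and converting it to directions:
Path through cells: (0,0) → (0,1) → (1,1) → (1,2) → (1,3) → (0,3) → (0,4) → (1,4) → (2,4) → (3,4) → (3,5) → (4,5) → (4,4) → (5,4) → (5,3) → (5,2) → (6,2) → (6,1) → (5,1) → (5,0) → (6,0) → (7,0) → (7,1) → (8,1) → (9,1) → (9,2) → (8,2) → (8,3) → (7,3) → (7,4) → (8,4) → (8,5) → (8,6) → (8,7) → (9,7)
Directions: right, down, right, right, up, right, down, down, down, right, down, left, down, left, left, down, left, up, left, down, down, right, down, down, right, up, right, up, right, down, right, right, right, down

Solution:

┌───┬─────┬─────┐
│A ↓│  ↱ ↓│     │
│ ╷ └─╴ ╷ │ ╶─┐ │
│ │↳ → ↑│↓│   │ │
│ ├─────┤ │ ╷ └─┤
│ │     │↓│ │   │
│ ╵ ╶─┐ │ └─┤ ╷ │
│     │ │↳ ↓│ │ │
├─────┘ ├─╴ │ │ │
│       │↓ ↲│ │ │
├───┬───┘ ┌─┴─┘ │
│↓ ↰│↓ ← ↲│     │
│ ╷ ╵ ┌───┘ ╷ ╶─┤
│↓│↑ ↲│     │   │
│ └─┬─┴───┐ └─┐ │
│↳ ↓│  ↱ ↓│   │ │
├─┐ ├─╴ ╷ └───┘ │
│ │↓│↱ ↑│↳ → → ↓│
│ ╵ ╵ ┌─┴─────╴ │
│  ↳ ↑│        B│
└─────┴─────────┘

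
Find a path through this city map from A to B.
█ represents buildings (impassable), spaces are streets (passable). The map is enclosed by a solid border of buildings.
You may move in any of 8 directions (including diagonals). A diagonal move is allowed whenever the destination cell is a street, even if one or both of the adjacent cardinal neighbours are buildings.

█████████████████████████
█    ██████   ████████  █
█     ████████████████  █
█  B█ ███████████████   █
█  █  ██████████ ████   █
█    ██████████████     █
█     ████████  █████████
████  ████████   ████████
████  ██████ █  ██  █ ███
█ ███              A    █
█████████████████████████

Finding the shortest path from A to B:
Movement: 8-directional
Path length: 19 steps
Directions: left → left → left → left → left → left → left → left → left → left → left → left → left → up-left → up → up → up-left → up → up-left

Solution:

█████████████████████████
█    ██████   ████████  █
█     ████████████████  █
█  B█ ███████████████   █
█  █↖ ██████████ ████   █
█   ↑██████████████     █
█    ↖████████  █████████
████ ↑████████   ████████
████ ↑██████ █  ██  █ ███
█ ███ ↖←←←←←←←←←←←←A    █
█████████████████████████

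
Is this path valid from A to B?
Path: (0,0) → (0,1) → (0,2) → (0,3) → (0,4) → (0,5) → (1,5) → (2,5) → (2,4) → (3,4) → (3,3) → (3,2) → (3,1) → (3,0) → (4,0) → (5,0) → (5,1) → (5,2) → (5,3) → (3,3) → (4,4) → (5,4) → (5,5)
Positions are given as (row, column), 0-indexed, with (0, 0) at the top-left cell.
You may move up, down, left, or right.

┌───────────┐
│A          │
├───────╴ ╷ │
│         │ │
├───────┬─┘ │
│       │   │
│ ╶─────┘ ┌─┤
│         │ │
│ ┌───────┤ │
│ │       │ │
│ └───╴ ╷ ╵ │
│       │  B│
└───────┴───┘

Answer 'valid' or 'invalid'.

Checking path validity:
Result: Invalid move at step 19: cannot move from (5, 3) to (3, 3).

invalid

Correct solution:

┌───────────┐
│A → → → → ↓│
├───────╴ ╷ │
│         │↓│
├───────┬─┘ │
│       │↓ ↲│
│ ╶─────┘ ┌─┤
│↓ ← ← ← ↲│ │
│ ┌───────┤ │
│↓│    ↱ ↓│ │
│ └───╴ ╷ ╵ │
│↳ → → ↑│↳ B│
└───────┴───┘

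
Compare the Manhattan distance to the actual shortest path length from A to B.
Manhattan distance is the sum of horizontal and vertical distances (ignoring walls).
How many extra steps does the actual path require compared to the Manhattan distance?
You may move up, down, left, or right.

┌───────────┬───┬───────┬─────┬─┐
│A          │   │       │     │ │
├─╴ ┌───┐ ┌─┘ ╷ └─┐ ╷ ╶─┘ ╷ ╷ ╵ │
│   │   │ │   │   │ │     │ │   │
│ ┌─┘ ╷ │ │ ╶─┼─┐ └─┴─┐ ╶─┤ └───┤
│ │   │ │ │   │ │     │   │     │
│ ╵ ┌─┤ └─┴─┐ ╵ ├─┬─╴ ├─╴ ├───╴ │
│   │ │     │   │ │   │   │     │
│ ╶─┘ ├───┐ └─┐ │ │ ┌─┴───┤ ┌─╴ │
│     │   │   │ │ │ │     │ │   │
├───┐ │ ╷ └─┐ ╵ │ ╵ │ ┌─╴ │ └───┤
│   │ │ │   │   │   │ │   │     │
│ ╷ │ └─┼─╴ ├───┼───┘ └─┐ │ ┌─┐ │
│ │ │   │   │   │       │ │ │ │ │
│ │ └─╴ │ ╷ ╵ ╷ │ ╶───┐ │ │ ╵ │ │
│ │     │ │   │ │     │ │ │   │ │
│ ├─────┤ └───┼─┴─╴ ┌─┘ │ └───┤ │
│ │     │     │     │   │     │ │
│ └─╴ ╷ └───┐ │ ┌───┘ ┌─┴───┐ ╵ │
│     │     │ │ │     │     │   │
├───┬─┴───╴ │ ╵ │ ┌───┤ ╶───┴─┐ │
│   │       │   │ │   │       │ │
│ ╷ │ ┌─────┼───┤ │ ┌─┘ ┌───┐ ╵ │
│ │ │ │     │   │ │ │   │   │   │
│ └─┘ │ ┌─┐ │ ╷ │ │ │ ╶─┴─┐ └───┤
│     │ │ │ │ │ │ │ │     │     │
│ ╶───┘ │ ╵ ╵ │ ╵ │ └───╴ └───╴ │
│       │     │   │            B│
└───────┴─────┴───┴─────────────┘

Manhattan distance: |13 - 0| + |15 - 0| = 28
Actual path length: 92
Extra steps: 92 - 28 = 64

Solution:

┌───────────┬───┬───────┬─────┬─┐
│A ↓        │   │       │     │ │
├─╴ ┌───┐ ┌─┘ ╷ └─┐ ╷ ╶─┘ ╷ ╷ ╵ │
│↓ ↲│   │ │   │   │ │     │ │   │
│ ┌─┘ ╷ │ │ ╶─┼─┐ └─┴─┐ ╶─┤ └───┤
│↓│   │ │ │   │ │     │   │     │
│ ╵ ┌─┤ └─┴─┐ ╵ ├─┬─╴ ├─╴ ├───╴ │
│↓  │ │     │   │ │   │   │     │
│ ╶─┘ ├───┐ └─┐ │ │ ┌─┴───┤ ┌─╴ │
│↳ → ↓│   │   │ │ │ │↱ → ↓│ │   │
├───┐ │ ╷ └─┐ ╵ │ ╵ │ ┌─╴ │ └───┤
│↓ ↰│↓│ │   │   │   │↑│  ↓│     │
│ ╷ │ └─┼─╴ ├───┼───┘ └─┐ │ ┌─┐ │
│↓│↑│↳ ↓│   │   │    ↑ ↰│↓│ │ │ │
│ │ └─╴ │ ╷ ╵ ╷ │ ╶───┐ │ │ ╵ │ │
│↓│↑ ← ↲│ │   │ │     │↑│↓│   │ │
│ ├─────┤ └───┼─┴─╴ ┌─┘ │ └───┤ │
│↓│  ↱ ↓│     │     │↱ ↑│↳ → ↓│ │
│ └─╴ ╷ └───┐ │ ┌───┘ ┌─┴───┐ ╵ │
│↳ → ↑│↳ → ↓│ │ │↱ → ↑│     │↳ ↓│
├───┬─┴───╴ │ ╵ │ ┌───┤ ╶───┴─┐ │
│   │↓ ← ← ↲│   │↑│   │↓ ← ← ↰│↓│
│ ╷ │ ┌─────┼───┤ │ ┌─┘ ┌───┐ ╵ │
│ │ │↓│↱ → ↓│↱ ↓│↑│ │↓ ↲│   │↑ ↲│
│ └─┘ │ ┌─┐ │ ╷ │ │ │ ╶─┴─┐ └───┤
│↓ ← ↲│↑│ │↓│↑│↓│↑│ │↳ → ↓│     │
│ ╶───┘ │ ╵ ╵ │ ╵ │ └───╴ └───╴ │
│↳ → → ↑│  ↳ ↑│↳ ↑│      ↳ → → B│
└───────┴─────┴───┴─────────────┘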